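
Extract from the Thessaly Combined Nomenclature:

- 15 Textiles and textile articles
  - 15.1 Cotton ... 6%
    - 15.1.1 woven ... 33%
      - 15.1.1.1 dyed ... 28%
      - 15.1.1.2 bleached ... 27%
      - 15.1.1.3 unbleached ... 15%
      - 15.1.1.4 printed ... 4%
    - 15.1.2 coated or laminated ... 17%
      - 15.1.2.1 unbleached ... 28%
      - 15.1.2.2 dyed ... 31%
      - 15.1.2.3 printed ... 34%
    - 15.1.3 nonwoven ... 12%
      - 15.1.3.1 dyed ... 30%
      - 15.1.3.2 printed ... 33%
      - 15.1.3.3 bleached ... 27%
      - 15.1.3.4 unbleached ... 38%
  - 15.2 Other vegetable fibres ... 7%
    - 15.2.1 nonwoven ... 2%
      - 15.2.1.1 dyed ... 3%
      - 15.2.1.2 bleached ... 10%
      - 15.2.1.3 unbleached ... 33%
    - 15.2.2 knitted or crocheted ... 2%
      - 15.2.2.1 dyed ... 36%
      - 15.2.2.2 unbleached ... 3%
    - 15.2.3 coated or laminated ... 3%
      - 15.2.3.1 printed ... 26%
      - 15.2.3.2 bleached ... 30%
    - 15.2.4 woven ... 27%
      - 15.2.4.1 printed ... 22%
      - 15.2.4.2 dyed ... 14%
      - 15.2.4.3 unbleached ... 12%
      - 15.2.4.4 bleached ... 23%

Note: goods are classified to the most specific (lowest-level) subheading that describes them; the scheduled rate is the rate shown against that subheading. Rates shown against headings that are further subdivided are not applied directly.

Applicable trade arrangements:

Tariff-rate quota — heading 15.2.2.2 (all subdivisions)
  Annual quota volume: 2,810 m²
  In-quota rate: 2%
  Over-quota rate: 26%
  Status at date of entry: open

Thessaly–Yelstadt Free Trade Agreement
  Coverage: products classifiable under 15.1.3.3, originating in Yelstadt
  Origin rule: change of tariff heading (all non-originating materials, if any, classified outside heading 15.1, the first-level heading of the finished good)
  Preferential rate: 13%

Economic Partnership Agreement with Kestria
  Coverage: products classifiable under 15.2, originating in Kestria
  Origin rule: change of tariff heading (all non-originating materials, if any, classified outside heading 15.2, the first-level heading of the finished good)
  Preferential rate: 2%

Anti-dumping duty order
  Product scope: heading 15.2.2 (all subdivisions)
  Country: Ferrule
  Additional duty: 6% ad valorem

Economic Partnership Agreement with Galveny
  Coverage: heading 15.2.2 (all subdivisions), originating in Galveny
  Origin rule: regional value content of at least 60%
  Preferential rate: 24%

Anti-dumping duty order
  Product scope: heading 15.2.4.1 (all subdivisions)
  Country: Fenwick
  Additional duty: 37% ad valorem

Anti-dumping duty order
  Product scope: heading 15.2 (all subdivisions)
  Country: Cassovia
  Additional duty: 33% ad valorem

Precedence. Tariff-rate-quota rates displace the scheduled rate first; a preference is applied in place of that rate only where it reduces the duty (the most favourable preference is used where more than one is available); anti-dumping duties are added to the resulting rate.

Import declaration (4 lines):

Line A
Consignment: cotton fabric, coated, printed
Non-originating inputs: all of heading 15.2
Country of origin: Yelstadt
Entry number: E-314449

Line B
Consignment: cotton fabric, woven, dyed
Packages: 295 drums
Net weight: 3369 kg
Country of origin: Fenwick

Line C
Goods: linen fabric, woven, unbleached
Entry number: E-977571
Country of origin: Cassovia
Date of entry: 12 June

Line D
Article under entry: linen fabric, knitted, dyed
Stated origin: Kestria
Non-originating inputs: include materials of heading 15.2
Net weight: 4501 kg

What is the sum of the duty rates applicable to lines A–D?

Line A: cotton → 15.1; coated → 15.1.2; printed → 15.1.2.3. Scheduled 34%. Yelstadt agreement on 15.1.3.3: 15.1.2.3 not covered. → 34%.
Line B: cotton → 15.1; woven → 15.1.1; dyed → 15.1.1.1. Scheduled 28%. No special measure applies. → 28%.
Line C: linen → 15.2; woven → 15.2.4; unbleached → 15.2.4.3. Scheduled 12%. anti-dumping (Cassovia, 15.2): +33%; total 12% + 33% = 45%. → 45%.
Line D: linen → 15.2; knitted → 15.2.2; dyed → 15.2.2.1. Scheduled 36%. Kestria agreement on 15.2: CTH not met. → 36%.
Sum: 34% + 28% + 45% + 36% = 143%.

143%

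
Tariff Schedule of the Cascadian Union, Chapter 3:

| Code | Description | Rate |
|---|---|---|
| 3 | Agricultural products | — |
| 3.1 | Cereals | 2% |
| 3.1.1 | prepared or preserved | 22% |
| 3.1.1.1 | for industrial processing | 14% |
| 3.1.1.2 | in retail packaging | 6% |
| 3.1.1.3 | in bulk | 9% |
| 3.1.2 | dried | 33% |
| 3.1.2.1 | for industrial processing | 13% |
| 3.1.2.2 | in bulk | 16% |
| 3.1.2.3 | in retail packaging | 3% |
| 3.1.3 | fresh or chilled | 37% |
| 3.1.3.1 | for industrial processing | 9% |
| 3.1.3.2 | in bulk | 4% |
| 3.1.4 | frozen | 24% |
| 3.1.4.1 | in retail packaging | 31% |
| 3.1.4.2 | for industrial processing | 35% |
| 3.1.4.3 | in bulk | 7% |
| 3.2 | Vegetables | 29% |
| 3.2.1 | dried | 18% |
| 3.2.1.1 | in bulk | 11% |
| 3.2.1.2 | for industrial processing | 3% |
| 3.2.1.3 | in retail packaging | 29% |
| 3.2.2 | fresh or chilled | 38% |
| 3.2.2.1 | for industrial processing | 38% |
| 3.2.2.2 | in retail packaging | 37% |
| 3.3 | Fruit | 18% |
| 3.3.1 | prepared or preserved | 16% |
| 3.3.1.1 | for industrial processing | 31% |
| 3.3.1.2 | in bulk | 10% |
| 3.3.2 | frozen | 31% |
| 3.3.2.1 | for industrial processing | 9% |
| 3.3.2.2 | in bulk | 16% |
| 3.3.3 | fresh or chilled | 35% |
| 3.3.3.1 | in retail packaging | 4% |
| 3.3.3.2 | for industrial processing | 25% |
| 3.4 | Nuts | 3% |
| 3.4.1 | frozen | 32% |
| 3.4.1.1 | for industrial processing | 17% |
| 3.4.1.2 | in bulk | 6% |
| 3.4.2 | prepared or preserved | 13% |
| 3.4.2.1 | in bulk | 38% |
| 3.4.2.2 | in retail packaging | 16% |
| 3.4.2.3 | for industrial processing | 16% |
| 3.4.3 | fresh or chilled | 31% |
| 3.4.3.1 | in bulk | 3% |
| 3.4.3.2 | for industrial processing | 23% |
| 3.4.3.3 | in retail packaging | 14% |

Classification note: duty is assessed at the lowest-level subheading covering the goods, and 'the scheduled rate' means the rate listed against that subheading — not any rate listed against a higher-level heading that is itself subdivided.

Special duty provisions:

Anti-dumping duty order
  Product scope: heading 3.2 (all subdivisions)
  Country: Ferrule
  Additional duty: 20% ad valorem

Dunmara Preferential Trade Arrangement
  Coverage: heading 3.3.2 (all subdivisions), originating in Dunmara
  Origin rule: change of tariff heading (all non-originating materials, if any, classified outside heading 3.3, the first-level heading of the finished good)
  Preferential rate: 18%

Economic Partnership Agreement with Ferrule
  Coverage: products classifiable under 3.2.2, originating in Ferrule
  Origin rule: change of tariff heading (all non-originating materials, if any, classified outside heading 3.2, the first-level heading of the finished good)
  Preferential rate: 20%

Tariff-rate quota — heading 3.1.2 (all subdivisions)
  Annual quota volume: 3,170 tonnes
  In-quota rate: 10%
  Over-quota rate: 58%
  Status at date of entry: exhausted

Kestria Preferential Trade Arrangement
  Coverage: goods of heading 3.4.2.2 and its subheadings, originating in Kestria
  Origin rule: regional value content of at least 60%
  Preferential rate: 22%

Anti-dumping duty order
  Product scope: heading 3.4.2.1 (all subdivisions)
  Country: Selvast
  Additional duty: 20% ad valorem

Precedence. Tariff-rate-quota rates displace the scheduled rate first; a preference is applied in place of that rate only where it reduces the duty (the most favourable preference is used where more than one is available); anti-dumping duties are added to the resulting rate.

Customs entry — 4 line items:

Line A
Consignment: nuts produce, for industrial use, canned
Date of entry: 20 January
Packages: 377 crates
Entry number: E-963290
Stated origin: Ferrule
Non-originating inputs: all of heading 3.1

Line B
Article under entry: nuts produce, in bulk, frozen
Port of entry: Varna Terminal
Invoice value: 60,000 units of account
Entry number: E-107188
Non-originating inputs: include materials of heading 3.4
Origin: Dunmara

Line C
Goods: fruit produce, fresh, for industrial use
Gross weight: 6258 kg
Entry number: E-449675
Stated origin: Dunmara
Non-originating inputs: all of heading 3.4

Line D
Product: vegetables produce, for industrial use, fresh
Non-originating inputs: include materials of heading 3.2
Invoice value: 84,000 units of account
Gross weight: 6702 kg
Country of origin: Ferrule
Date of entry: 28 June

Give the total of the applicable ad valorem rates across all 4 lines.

105%

Line A: nuts → 3.4; canned → 3.4.2; for industrial use → 3.4.2.3. Scheduled 16%. Ferrule agreement on 3.2.2: 3.4.2.3 not covered. → 16%.
Line B: nuts → 3.4; frozen → 3.4.1; in bulk → 3.4.1.2. Scheduled 6%. Dunmara agreement on 3.3.2: 3.4.1.2 not covered. → 6%.
Line C: fruit → 3.3; fresh → 3.3.3; for industrial use → 3.3.3.2. Scheduled 25%. Dunmara agreement on 3.3.2: 3.3.3.2 not covered. → 25%.
Line D: vegetables → 3.2; fresh → 3.2.2; for industrial use → 3.2.2.1. Scheduled 38%. Ferrule agreement on 3.2.2: CTH not met; anti-dumping (Ferrule, 3.2): +20%; total 38% + 20% = 58%. → 58%.
Sum: 16% + 6% + 25% + 58% = 105%.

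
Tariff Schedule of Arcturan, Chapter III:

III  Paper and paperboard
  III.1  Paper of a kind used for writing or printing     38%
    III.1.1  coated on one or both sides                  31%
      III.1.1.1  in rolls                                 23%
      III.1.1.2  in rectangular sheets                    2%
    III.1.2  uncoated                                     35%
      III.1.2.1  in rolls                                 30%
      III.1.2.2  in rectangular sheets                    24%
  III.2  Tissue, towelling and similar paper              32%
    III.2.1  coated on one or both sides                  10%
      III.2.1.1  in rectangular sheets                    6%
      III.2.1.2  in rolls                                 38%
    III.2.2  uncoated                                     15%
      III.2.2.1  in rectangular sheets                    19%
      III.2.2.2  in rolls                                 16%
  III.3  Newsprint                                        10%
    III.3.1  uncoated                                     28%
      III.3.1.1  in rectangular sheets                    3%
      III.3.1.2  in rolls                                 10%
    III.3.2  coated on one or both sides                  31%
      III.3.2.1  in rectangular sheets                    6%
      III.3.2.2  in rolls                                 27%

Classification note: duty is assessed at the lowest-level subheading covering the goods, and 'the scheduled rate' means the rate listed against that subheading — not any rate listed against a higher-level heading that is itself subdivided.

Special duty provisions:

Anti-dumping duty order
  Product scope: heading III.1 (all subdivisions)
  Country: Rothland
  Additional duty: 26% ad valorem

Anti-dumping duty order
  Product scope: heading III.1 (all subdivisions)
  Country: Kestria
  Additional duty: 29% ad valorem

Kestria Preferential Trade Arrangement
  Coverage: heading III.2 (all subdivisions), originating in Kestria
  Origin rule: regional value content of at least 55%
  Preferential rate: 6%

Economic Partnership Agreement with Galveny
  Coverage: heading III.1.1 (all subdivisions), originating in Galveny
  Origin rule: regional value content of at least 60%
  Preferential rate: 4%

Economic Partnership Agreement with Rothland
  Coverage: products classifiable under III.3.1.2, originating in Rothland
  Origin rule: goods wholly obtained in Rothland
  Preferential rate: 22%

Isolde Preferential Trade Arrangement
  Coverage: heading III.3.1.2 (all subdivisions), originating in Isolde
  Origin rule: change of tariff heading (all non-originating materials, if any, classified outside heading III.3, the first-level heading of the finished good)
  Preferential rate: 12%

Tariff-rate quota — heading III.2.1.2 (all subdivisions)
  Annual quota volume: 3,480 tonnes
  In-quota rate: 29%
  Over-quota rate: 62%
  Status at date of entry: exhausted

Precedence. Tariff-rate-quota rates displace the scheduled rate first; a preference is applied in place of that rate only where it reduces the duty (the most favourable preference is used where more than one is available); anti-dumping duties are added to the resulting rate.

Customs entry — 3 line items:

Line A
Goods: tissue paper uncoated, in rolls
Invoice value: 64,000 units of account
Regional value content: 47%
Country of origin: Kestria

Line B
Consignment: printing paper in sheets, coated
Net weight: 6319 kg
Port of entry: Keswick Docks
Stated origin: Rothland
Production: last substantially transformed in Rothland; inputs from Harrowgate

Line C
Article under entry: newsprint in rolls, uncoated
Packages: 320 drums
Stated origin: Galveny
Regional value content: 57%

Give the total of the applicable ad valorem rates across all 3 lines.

Line A: tissue paper → III.2; uncoated → III.2.2; in rolls → III.2.2.2. Scheduled 16%. Kestria agreement on III.2: RVC < 55%. → 16%.
Line B: printing paper → III.1; coated → III.1.1; in sheets → III.1.1.2. Scheduled 2%. Rothland agreement on III.3.1.2: III.1.1.2 not covered; anti-dumping (Rothland, III.1): +26%; total 2% + 26% = 28%. → 28%.
Line C: newsprint → III.3; uncoated → III.3.1; in rolls → III.3.1.2. Scheduled 10%. Galveny agreement on III.1.1: III.3.1.2 not covered. → 10%.
Sum: 16% + 28% + 10% = 54%.

54%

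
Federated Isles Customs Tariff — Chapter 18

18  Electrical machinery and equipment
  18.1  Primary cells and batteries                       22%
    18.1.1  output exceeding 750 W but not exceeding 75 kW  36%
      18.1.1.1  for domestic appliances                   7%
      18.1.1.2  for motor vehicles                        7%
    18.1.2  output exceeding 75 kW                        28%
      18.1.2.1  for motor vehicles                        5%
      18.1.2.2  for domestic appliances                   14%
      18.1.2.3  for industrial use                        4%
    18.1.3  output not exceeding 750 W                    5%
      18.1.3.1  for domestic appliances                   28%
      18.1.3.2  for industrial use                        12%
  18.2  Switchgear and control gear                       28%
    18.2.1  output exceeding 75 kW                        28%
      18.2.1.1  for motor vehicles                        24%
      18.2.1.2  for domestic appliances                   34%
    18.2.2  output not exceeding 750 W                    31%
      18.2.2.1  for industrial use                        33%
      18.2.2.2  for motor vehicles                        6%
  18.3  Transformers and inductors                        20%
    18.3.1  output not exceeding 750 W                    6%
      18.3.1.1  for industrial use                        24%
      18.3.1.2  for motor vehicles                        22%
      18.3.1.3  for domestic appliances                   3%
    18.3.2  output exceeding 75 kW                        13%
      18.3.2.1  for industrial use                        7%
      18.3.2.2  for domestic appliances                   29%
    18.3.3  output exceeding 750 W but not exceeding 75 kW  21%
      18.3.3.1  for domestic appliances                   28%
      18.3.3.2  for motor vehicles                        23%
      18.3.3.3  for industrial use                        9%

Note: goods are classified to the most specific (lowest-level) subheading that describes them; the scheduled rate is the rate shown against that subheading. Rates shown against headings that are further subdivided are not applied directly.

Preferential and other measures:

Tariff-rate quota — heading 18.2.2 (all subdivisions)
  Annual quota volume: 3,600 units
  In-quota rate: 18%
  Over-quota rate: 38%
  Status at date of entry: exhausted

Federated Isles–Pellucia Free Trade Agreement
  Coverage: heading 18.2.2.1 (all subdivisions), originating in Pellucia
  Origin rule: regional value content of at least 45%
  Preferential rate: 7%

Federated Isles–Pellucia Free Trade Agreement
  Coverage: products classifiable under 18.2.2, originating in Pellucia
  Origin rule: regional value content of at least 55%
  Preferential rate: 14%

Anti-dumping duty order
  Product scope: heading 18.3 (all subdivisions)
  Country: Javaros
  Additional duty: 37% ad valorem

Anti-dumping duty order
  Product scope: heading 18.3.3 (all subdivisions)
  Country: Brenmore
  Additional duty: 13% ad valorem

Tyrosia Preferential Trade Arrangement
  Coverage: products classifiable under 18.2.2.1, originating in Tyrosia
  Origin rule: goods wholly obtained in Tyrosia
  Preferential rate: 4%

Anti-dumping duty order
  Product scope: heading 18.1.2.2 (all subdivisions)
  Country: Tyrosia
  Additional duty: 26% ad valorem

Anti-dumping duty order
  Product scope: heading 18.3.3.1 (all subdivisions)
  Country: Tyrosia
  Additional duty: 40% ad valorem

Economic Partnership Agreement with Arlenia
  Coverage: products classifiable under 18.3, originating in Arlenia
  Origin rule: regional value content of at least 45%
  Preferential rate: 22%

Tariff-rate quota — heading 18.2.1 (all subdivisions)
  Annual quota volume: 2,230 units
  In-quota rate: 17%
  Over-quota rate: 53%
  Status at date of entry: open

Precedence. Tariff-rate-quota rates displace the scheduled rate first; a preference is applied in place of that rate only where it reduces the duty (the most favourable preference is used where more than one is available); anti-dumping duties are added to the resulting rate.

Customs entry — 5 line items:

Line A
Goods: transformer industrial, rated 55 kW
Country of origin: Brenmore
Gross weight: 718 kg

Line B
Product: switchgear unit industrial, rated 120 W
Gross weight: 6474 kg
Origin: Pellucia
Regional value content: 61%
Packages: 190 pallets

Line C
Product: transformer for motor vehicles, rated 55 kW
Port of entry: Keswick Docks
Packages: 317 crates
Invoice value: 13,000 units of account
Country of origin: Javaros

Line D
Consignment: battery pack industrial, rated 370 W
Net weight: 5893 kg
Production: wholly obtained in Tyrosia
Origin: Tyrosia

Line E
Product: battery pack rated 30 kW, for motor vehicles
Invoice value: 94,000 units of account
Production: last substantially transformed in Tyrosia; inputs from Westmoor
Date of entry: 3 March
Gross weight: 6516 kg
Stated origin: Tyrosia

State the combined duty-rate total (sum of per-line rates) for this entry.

Line A: transformer → 18.3; rated 55 kW → 18.3.3; industrial → 18.3.3.3. Scheduled 9%. anti-dumping (Brenmore, 18.3.3): +13%; total 9% + 13% = 22%. → 22%.
Line B: switchgear unit → 18.2; rated 120 W → 18.2.2; industrial → 18.2.2.1. Scheduled 33%. quota on 18.2.2 exhausted → over-quota 38%; Pellucia agreement on 18.2.2.1: RVC ≥ 45% → 7% available; Pellucia agreement on 18.2.2: RVC ≥ 55% → 14% available; preferential 7%. → 7%.
Line C: transformer → 18.3; rated 55 kW → 18.3.3; for motor vehicles → 18.3.3.2. Scheduled 23%. anti-dumping (Javaros, 18.3): +37%; total 23% + 37% = 60%. → 60%.
Line D: battery pack → 18.1; rated 370 W → 18.1.3; industrial → 18.1.3.2. Scheduled 12%. Tyrosia agreement on 18.2.2.1: 18.1.3.2 not covered. → 12%.
Line E: battery pack → 18.1; rated 30 kW → 18.1.1; for motor vehicles → 18.1.1.2. Scheduled 7%. Tyrosia agreement on 18.2.2.1: 18.1.1.2 not covered. → 7%.
Sum: 22% + 7% + 60% + 12% + 7% = 108%.

108%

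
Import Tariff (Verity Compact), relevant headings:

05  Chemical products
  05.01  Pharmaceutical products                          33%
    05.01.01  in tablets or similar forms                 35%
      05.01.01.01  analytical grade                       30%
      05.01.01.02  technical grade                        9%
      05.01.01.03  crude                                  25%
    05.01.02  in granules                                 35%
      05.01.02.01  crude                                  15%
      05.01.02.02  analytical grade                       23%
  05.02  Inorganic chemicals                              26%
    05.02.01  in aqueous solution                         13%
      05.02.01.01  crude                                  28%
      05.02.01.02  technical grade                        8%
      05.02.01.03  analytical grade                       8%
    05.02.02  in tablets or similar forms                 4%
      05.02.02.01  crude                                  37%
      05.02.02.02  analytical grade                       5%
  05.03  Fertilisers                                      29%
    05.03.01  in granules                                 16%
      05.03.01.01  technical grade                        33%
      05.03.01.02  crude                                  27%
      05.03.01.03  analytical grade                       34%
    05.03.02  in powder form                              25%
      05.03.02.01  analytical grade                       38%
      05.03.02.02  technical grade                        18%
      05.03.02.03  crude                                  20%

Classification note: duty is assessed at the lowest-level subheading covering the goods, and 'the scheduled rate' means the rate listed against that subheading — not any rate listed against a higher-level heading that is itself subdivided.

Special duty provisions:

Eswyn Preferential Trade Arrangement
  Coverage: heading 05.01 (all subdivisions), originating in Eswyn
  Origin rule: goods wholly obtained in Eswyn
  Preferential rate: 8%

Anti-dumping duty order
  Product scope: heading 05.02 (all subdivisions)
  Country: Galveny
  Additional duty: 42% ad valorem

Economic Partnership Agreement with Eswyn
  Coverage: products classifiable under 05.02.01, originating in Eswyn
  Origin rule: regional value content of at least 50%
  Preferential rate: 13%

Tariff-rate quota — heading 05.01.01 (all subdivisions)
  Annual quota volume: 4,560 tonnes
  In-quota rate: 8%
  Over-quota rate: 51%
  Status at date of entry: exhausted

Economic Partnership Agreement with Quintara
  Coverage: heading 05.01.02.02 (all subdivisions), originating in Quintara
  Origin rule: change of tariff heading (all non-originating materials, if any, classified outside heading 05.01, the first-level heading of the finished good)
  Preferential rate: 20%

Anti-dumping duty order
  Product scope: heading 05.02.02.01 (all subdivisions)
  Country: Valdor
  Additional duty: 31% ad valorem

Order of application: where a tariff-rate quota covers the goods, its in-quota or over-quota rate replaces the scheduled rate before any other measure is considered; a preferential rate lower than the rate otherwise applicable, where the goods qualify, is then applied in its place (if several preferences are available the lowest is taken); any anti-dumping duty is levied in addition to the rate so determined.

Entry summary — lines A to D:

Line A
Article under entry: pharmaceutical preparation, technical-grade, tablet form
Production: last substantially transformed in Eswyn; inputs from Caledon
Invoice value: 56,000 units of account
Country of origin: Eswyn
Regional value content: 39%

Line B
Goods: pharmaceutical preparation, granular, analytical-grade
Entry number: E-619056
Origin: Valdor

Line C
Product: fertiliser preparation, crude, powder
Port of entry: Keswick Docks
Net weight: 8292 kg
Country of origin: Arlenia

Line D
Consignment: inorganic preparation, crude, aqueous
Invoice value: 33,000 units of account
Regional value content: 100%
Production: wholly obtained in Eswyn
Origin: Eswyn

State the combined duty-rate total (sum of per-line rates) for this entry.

Line A: pharmaceutical → 05.01; tablet form → 05.01.01; technical-grade → 05.01.01.02. Scheduled 9%. quota on 05.01.01 exhausted → over-quota 51%; Eswyn agreement on 05.01: not wholly obtained; Eswyn agreement on 05.02.01: 05.01.01.02 not covered. → 51%.
Line B: pharmaceutical → 05.01; granular → 05.01.02; analytical-grade → 05.01.02.02. Scheduled 23%. No special measure applies. → 23%.
Line C: fertiliser → 05.03; powder → 05.03.02; crude → 05.03.02.03. Scheduled 20%. No special measure applies. → 20%.
Line D: inorganic → 05.02; aqueous → 05.02.01; crude → 05.02.01.01. Scheduled 28%. Eswyn agreement on 05.01: 05.02.01.01 not covered; Eswyn agreement on 05.02.01: RVC ≥ 50% → 13% available; preferential 13%. → 13%.
Sum: 51% + 23% + 20% + 13% = 107%.

107%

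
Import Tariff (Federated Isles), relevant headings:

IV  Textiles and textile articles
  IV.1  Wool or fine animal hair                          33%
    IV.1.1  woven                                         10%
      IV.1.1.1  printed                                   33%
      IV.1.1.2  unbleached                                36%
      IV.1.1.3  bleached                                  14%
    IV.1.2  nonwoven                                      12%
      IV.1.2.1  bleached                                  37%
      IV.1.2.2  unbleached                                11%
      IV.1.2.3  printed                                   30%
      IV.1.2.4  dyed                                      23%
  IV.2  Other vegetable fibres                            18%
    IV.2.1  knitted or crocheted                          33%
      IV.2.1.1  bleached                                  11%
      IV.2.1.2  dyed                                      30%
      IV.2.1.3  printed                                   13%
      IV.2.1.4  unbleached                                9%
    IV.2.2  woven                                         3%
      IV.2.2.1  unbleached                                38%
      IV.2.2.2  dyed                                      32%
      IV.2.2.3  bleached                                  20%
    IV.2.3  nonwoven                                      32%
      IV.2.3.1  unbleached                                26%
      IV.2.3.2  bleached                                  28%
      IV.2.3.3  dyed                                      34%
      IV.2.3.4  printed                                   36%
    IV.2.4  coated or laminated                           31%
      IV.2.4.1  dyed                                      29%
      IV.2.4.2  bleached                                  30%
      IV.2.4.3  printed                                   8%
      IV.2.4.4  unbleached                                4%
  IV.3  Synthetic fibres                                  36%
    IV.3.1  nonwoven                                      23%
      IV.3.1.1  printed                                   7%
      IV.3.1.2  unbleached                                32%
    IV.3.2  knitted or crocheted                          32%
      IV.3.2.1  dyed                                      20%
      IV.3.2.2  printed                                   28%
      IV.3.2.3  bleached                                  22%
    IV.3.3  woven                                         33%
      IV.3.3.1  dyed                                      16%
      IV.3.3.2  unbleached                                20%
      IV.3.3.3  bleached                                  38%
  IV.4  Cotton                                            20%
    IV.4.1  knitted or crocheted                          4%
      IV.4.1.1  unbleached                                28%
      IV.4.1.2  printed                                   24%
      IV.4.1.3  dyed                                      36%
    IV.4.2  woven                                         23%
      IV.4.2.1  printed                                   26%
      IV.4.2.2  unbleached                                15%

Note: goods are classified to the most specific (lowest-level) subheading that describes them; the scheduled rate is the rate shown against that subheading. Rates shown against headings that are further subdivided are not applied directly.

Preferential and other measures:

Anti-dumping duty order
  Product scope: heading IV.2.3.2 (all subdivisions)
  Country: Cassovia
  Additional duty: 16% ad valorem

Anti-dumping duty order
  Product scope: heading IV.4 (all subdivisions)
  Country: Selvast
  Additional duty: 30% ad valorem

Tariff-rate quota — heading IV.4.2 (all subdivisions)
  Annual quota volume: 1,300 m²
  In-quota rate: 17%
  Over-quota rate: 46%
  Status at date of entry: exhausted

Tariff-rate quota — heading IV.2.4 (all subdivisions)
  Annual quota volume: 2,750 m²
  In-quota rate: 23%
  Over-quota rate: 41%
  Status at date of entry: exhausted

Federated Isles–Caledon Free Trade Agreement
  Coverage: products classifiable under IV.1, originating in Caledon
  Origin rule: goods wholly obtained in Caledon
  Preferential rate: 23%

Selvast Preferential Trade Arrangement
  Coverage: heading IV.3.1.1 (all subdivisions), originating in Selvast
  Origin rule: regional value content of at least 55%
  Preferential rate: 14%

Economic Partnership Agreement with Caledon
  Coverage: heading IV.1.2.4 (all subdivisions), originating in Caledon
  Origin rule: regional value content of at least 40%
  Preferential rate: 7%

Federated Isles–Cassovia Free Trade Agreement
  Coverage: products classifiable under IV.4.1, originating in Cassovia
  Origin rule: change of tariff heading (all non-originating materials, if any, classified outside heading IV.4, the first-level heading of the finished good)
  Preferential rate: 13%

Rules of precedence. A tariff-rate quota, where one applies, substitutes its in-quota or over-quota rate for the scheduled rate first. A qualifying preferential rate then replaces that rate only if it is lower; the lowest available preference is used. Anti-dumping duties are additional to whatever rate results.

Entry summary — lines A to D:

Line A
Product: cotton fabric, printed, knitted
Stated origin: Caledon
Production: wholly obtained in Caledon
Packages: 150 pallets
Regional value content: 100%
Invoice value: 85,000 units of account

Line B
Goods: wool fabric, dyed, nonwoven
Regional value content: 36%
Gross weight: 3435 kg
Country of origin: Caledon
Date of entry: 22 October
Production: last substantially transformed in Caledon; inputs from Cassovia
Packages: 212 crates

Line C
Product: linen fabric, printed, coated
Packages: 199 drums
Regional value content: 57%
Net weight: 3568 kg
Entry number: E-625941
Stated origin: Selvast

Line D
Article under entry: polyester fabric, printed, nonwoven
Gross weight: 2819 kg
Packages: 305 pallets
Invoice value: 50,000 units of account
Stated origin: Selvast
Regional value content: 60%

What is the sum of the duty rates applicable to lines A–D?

95%

Line A: cotton → IV.4; knitted → IV.4.1; printed → IV.4.1.2. Scheduled 24%. Caledon agreement on IV.1: IV.4.1.2 not covered; Caledon agreement on IV.1.2.4: IV.4.1.2 not covered. → 24%.
Line B: wool → IV.1; nonwoven → IV.1.2; dyed → IV.1.2.4. Scheduled 23%. Caledon agreement on IV.1: not wholly obtained; Caledon agreement on IV.1.2.4: RVC < 40%. → 23%.
Line C: linen → IV.2; coated → IV.2.4; printed → IV.2.4.3. Scheduled 8%. quota on IV.2.4 exhausted → over-quota 41%; Selvast agreement on IV.3.1.1: IV.2.4.3 not covered. → 41%.
Line D: polyester → IV.3; nonwoven → IV.3.1; printed → IV.3.1.1. Scheduled 7%. Selvast agreement on IV.3.1.1: RVC ≥ 55% → 14% available; preference 14% not lower than 7% → no reduction. → 7%.
Sum: 24% + 23% + 41% + 7% = 95%.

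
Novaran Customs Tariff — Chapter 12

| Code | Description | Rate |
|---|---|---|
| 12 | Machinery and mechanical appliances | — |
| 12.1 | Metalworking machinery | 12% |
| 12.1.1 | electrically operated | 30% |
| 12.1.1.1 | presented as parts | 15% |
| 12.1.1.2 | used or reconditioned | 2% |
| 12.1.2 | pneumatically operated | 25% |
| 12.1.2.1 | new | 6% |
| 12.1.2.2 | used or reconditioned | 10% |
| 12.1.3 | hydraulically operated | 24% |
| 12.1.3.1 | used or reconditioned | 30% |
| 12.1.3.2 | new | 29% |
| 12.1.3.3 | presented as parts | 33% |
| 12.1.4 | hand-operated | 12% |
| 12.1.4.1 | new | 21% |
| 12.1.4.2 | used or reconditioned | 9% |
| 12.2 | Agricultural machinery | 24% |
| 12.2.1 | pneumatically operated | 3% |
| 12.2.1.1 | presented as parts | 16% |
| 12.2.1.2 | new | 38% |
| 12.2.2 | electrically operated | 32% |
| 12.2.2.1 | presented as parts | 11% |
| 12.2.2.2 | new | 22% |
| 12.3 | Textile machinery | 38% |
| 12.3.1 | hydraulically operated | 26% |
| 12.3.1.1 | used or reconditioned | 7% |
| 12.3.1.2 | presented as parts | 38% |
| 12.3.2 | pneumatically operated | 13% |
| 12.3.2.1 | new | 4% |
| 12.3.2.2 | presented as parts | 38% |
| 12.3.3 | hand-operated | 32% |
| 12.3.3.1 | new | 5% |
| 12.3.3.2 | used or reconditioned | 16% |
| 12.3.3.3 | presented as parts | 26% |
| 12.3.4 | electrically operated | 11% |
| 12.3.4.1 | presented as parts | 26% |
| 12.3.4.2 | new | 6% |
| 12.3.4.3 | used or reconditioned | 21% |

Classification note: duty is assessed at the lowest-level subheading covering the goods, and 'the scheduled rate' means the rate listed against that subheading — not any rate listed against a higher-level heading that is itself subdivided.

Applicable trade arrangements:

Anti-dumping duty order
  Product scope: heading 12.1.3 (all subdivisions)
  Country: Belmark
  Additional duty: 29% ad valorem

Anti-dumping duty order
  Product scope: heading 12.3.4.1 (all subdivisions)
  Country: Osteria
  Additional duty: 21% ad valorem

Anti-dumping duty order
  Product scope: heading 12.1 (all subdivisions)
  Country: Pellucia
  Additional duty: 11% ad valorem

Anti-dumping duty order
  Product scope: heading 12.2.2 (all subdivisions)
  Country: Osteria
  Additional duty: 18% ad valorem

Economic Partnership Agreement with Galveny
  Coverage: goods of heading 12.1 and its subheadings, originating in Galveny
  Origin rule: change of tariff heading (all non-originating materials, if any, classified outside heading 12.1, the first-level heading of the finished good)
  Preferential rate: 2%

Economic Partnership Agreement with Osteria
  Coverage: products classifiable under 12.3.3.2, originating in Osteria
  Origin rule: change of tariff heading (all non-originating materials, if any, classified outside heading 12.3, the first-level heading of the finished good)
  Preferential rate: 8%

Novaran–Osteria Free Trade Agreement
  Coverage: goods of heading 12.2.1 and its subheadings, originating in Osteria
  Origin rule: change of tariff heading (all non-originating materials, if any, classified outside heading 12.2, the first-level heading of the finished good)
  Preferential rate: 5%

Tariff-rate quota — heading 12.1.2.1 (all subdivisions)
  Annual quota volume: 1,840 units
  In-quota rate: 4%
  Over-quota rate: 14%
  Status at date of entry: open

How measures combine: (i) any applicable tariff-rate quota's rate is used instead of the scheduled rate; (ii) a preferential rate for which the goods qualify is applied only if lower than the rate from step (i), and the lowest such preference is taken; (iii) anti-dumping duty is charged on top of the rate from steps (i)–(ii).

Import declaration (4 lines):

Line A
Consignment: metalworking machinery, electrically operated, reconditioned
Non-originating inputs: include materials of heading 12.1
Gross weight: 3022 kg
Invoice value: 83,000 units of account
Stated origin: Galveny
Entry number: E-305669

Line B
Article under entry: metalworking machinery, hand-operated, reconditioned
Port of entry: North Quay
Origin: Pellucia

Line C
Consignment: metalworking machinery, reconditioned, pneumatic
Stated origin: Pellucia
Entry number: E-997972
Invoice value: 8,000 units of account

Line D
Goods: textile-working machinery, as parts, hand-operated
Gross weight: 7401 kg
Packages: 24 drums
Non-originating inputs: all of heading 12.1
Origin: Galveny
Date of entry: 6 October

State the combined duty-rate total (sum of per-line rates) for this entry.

Line A: metalworking → 12.1; electrically operated → 12.1.1; reconditioned → 12.1.1.2. Scheduled 2%. Galveny agreement on 12.1: CTH not met. → 2%.
Line B: metalworking → 12.1; hand-operated → 12.1.4; reconditioned → 12.1.4.2. Scheduled 9%. anti-dumping (Pellucia, 12.1): +11%; total 9% + 11% = 20%. → 20%.
Line C: metalworking → 12.1; pneumatic → 12.1.2; reconditioned → 12.1.2.2. Scheduled 10%. anti-dumping (Pellucia, 12.1): +11%; total 10% + 11% = 21%. → 21%.
Line D: textile-working → 12.3; hand-operated → 12.3.3; as parts → 12.3.3.3. Scheduled 26%. Galveny agreement on 12.1: 12.3.3.3 not covered. → 26%.
Sum: 2% + 20% + 21% + 26% = 69%.

69%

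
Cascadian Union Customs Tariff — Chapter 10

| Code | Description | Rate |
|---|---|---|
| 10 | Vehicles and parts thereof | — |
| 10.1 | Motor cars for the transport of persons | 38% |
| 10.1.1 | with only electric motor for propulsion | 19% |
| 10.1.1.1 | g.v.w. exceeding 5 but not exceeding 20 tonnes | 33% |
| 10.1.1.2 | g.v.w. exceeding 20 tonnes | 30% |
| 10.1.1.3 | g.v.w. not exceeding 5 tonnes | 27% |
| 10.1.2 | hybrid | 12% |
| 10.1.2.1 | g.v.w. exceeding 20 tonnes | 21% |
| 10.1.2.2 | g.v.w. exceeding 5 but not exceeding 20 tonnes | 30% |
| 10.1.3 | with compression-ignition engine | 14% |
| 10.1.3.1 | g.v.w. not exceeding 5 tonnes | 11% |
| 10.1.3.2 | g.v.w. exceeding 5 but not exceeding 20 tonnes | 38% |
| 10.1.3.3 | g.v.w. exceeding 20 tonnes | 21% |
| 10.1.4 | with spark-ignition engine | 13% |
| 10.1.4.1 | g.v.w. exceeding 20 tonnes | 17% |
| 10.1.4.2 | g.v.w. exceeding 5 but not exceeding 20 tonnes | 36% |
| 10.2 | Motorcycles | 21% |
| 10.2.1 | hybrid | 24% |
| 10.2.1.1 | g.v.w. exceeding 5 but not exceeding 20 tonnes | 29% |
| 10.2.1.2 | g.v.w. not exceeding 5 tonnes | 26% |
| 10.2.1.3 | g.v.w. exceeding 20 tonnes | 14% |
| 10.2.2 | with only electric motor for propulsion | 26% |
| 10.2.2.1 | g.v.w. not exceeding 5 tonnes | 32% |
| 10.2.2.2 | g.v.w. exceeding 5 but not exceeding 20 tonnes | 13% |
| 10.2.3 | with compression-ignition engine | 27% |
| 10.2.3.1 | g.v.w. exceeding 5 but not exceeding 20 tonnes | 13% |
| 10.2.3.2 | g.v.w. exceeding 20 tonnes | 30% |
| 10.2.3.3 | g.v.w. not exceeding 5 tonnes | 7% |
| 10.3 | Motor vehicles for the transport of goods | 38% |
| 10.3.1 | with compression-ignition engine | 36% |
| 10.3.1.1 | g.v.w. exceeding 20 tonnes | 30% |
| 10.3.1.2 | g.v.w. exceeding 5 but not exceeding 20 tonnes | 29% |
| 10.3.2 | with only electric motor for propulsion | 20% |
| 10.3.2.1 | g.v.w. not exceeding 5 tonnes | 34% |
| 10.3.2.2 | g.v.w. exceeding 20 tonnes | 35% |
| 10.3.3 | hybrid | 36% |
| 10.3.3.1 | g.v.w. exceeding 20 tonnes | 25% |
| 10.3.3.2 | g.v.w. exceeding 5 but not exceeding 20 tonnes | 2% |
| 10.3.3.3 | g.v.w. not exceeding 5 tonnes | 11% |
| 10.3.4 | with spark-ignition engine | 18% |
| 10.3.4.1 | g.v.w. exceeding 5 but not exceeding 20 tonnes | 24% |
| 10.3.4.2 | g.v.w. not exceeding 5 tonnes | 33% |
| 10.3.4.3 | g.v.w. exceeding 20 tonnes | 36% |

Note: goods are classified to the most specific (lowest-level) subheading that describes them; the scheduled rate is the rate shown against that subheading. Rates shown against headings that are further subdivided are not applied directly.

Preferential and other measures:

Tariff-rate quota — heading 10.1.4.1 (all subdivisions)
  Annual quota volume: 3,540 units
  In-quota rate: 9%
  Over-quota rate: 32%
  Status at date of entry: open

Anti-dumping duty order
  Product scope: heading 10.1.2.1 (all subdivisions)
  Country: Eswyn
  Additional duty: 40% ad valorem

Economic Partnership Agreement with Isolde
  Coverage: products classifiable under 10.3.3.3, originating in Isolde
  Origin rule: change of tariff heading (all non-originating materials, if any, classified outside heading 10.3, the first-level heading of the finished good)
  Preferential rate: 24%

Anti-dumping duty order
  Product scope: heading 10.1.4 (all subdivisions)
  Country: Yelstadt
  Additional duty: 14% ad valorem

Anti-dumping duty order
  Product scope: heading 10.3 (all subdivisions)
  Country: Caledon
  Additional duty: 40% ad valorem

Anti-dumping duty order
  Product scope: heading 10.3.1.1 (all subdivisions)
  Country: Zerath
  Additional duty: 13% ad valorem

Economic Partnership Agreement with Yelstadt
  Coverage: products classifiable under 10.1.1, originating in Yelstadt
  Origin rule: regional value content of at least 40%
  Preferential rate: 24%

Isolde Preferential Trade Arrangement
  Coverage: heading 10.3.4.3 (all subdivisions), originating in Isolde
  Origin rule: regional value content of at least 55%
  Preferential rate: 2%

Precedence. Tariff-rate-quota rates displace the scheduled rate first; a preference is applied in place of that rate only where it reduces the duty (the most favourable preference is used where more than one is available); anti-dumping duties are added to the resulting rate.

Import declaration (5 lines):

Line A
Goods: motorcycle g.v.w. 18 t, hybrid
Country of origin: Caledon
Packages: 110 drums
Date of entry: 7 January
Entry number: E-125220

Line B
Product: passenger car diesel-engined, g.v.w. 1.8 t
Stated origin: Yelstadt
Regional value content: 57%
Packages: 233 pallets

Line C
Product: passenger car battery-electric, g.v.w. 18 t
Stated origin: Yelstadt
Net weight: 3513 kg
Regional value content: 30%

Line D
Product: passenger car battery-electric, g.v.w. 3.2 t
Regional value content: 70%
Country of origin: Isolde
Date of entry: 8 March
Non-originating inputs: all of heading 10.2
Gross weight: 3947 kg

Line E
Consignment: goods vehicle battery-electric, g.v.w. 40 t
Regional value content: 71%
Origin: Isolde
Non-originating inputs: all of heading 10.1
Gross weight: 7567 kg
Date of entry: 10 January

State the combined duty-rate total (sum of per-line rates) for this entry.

Line A: motorcycle → 10.2; hybrid → 10.2.1; g.v.w. 18 t → 10.2.1.1. Scheduled 29%. No special measure applies. → 29%.
Line B: passenger car → 10.1; diesel-engined → 10.1.3; g.v.w. 1.8 t → 10.1.3.1. Scheduled 11%. Yelstadt agreement on 10.1.1: 10.1.3.1 not covered. → 11%.
Line C: passenger car → 10.1; battery-electric → 10.1.1; g.v.w. 18 t → 10.1.1.1. Scheduled 33%. Yelstadt agreement on 10.1.1: RVC < 40%. → 33%.
Line D: passenger car → 10.1; battery-electric → 10.1.1; g.v.w. 3.2 t → 10.1.1.3. Scheduled 27%. Isolde agreement on 10.3.3.3: 10.1.1.3 not covered; Isolde agreement on 10.3.4.3: 10.1.1.3 not covered. → 27%.
Line E: goods vehicle → 10.3; battery-electric → 10.3.2; g.v.w. 40 t → 10.3.2.2. Scheduled 35%. Isolde agreement on 10.3.3.3: 10.3.2.2 not covered; Isolde agreement on 10.3.4.3: 10.3.2.2 not covered. → 35%.
Sum: 29% + 11% + 33% + 27% + 35% = 135%.

135%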